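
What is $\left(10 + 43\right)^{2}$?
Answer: $2809$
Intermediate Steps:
$\left(10 + 43\right)^{2} = 53^{2} = 2809$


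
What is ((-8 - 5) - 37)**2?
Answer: 2500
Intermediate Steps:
((-8 - 5) - 37)**2 = (-13 - 37)**2 = (-50)**2 = 2500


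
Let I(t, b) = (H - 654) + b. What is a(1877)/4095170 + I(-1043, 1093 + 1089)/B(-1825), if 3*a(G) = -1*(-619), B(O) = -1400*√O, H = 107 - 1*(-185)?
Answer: 619/12285510 + 13*I*√73/3650 ≈ 5.0385e-5 + 0.030431*I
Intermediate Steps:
H = 292 (H = 107 + 185 = 292)
a(G) = 619/3 (a(G) = (-1*(-619))/3 = (⅓)*619 = 619/3)
I(t, b) = -362 + b (I(t, b) = (292 - 654) + b = -362 + b)
a(1877)/4095170 + I(-1043, 1093 + 1089)/B(-1825) = (619/3)/4095170 + (-362 + (1093 + 1089))/((-7000*I*√73)) = (619/3)*(1/4095170) + (-362 + 2182)/((-7000*I*√73)) = 619/12285510 + 1820/((-7000*I*√73)) = 619/12285510 + 1820*(I*√73/511000) = 619/12285510 + 13*I*√73/3650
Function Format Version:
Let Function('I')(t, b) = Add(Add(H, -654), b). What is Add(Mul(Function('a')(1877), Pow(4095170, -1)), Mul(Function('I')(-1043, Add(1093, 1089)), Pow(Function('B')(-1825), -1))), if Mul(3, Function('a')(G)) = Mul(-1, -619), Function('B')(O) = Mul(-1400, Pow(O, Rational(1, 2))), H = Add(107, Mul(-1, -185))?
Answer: Add(Rational(619, 12285510), Mul(Rational(13, 3650), I, Pow(73, Rational(1, 2)))) ≈ Add(5.0385e-5, Mul(0.030431, I))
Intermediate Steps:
H = 292 (H = Add(107, 185) = 292)
Function('a')(G) = Rational(619, 3) (Function('a')(G) = Mul(Rational(1, 3), Mul(-1, -619)) = Mul(Rational(1, 3), 619) = Rational(619, 3))
Function('I')(t, b) = Add(-362, b) (Function('I')(t, b) = Add(Add(292, -654), b) = Add(-362, b))
Add(Mul(Function('a')(1877), Pow(4095170, -1)), Mul(Function('I')(-1043, Add(1093, 1089)), Pow(Function('B')(-1825), -1))) = Add(Mul(Rational(619, 3), Pow(4095170, -1)), Mul(Add(-362, Add(1093, 1089)), Pow(Mul(-1400, Pow(-1825, Rational(1, 2))), -1))) = Add(Mul(Rational(619, 3), Rational(1, 4095170)), Mul(Add(-362, 2182), Pow(Mul(-1400, Mul(5, I, Pow(73, Rational(1, 2)))), -1))) = Add(Rational(619, 12285510), Mul(1820, Pow(Mul(-7000, I, Pow(73, Rational(1, 2))), -1))) = Add(Rational(619, 12285510), Mul(1820, Mul(Rational(1, 511000), I, Pow(73, Rational(1, 2))))) = Add(Rational(619, 12285510), Mul(Rational(13, 3650), I, Pow(73, Rational(1, 2))))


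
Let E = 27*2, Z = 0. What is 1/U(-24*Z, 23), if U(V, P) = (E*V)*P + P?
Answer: 1/23 ≈ 0.043478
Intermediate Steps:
E = 54
U(V, P) = P + 54*P*V (U(V, P) = (54*V)*P + P = 54*P*V + P = P + 54*P*V)
1/U(-24*Z, 23) = 1/(23*(1 + 54*(-24*0))) = 1/(23*(1 + 54*0)) = 1/(23*(1 + 0)) = 1/(23*1) = 1/23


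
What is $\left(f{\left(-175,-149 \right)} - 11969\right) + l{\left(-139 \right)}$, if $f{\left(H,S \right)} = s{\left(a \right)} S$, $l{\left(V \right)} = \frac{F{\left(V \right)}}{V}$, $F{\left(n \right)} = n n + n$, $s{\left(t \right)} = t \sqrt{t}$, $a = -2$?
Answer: $-12107 + 298 i \sqrt{2} \approx -12107.0 + 421.44 i$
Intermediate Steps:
$s{\left(t \right)} = t^{\frac{3}{2}}$
$F{\left(n \right)} = n + n^{2}$ ($F{\left(n \right)} = n^{2} + n = n + n^{2}$)
$l{\left(V \right)} = 1 + V$ ($l{\left(V \right)} = \frac{V \left(1 + V\right)}{V} = 1 + V$)
$f{\left(H,S \right)} = - 2 i S \sqrt{2}$ ($f{\left(H,S \right)} = \left(-2\right)^{\frac{3}{2}} S = - 2 i \sqrt{2} S = - 2 i S \sqrt{2}$)
$\left(f{\left(-175,-149 \right)} - 11969\right) + l{\left(-139 \right)} = \left(\left(-2\right) i \left(-149\right) \sqrt{2} - 11969\right) + \left(1 - 139\right) = \left(298 i \sqrt{2} - 11969\right) - 138 = \left(-11969 + 298 i \sqrt{2}\right) - 138 = -12107 + 298 i \sqrt{2}$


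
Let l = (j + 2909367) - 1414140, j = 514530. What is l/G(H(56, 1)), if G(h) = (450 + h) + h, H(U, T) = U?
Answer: 2009757/562 ≈ 3576.1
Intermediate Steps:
l = 2009757 (l = (514530 + 2909367) - 1414140 = 3423897 - 1414140 = 2009757)
G(h) = 450 + 2*h
l/G(H(56, 1)) = 2009757/(450 + 2*56) = 2009757/(450 + 112) = 2009757/562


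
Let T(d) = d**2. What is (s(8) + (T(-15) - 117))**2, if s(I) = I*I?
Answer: 29584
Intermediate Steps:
s(I) = I**2
(s(8) + (T(-15) - 117))**2 = (8**2 + ((-15)**2 - 117))**2 = (64 + (225 - 117))**2 = (64 + 108)**2 = 172**2 = 29584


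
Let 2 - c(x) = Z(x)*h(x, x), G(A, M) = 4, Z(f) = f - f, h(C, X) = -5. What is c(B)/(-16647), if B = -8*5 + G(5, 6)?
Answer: -2/16647 ≈ -0.00012014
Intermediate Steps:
Z(f) = 0
B = -36 (B = -8*5 + 4 = -40 + 4 = -36)
c(x) = 2 (c(x) = 2 - 0*(-5) = 2 - 1*0 = 2 + 0 = 2)
c(B)/(-16647) = 2/(-16647) = 2*(-1/16647) = -2/16647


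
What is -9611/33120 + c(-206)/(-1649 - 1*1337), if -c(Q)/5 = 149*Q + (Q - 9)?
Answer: -2573614423/49448160 ≈ -52.047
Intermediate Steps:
c(Q) = 45 - 750*Q (c(Q) = -5*(149*Q + (Q - 9)) = -5*(149*Q + (-9 + Q)) = -5*(-9 + 150*Q) = 45 - 750*Q)
-9611/33120 + c(-206)/(-1649 - 1*1337) = -9611/33120 + (45 - 750*(-206))/(-1649 - 1*1337) = -9611*1/33120 + (45 + 154500)/(-1649 - 1337) = -9611/33120 + 154545/(-2986) = -9611/33120 + 154545*(-1/2986) = -9611/33120 - 154545/2986 = -2573614423/49448160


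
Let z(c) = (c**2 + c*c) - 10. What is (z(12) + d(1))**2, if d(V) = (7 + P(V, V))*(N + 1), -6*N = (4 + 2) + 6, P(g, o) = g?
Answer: 72900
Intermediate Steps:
z(c) = -10 + 2*c**2 (z(c) = (c**2 + c**2) - 10 = 2*c**2 - 10 = -10 + 2*c**2)
N = -2 (N = -((4 + 2) + 6)/6 = -(6 + 6)/6 = -1/6*12 = -2)
d(V) = -7 - V (d(V) = (7 + V)*(-2 + 1) = (7 + V)*(-1) = -7 - V)
(z(12) + d(1))**2 = ((-10 + 2*12**2) + (-7 - 1*1))**2 = ((-10 + 2*144) + (-7 - 1))**2 = ((-10 + 288) - 8)**2 = (278 - 8)**2 = 270**2 = 72900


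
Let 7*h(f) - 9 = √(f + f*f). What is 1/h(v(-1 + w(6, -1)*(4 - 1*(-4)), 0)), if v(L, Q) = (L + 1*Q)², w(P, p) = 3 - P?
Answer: -63/391169 + 175*√626/391169 ≈ 0.011032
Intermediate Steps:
v(L, Q) = (L + Q)²
h(f) = 9/7 + √(f + f²)/7 (h(f) = 9/7 + √(f + f*f)/7 = 9/7 + √(f + f²)/7)
1/h(v(-1 + w(6, -1)*(4 - 1*(-4)), 0)) = 1/(9/7 + √(((-1 + (3 - 1*6)*(4 - 1*(-4))) + 0)²*(1 + ((-1 + (3 - 1*6)*(4 - 1*(-4))) + 0)²))/7) = 1/(9/7 + √(((-1 + (3 - 6)*(4 + 4)) + 0)²*(1 + ((-1 + (3 - 6)*(4 + 4)) + 0)²))/7) = 1/(9/7 + √(((-1 - 3*8) + 0)²*(1 + ((-1 - 3*8) + 0)²))/7) = 1/(9/7 + √(((-1 - 24) + 0)²*(1 + ((-1 - 24) + 0)²))/7) = 1/(9/7 + √((-25 + 0)²*(1 + (-25 + 0)²))/7) = 1/(9/7 + √((-25)²*(1 + (-25)²))/7) = 1/(9/7 + √(625*(1 + 625))/7) = 1/(9/7 + √(625*626)/7) = 1/(9/7 + √391250/7) = 1/(9/7 + (25*√626)/7) = 1/(9/7 + 25*√626/7)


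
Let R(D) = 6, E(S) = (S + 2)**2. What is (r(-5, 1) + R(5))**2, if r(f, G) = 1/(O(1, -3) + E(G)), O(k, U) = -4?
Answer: 961/25 ≈ 38.440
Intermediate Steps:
E(S) = (2 + S)**2
r(f, G) = 1/(-4 + (2 + G)**2)
(r(-5, 1) + R(5))**2 = (1/(1*(4 + 1)) + 6)**2 = (1/5 + 6)**2 = (31/5)**2 = 961/25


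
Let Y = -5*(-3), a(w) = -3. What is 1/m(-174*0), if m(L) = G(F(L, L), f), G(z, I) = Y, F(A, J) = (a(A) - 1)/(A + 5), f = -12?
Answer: 1/15 ≈ 0.066667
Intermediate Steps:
F(A, J) = -4/(5 + A) (F(A, J) = (-3 - 1)/(A + 5) = -4/(5 + A))
Y = 15
G(z, I) = 15
m(L) = 15
1/m(-174*0) = 1/15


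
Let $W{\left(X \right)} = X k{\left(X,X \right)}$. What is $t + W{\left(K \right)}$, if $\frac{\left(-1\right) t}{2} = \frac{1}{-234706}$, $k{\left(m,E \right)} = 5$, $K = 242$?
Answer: $\frac{141997131}{117353} \approx 1210.0$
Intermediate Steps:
$W{\left(X \right)} = 5 X$ ($W{\left(X \right)} = X 5 = 5 X$)
$t = \frac{1}{117353}$ ($t = - \frac{2}{-234706} = \left(-2\right) \left(- \frac{1}{234706}\right) = \frac{1}{117353} \approx 8.5213 \cdot 10^{-6}$)
$t + W{\left(K \right)} = \frac{1}{117353} + 5 \cdot 242 = \frac{1}{117353} + 1210 = \frac{141997131}{117353}$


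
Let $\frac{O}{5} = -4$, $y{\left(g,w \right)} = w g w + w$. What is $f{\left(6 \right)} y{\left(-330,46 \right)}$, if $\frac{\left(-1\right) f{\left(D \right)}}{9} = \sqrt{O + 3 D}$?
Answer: $6284106 i \sqrt{2} \approx 8.8871 \cdot 10^{6} i$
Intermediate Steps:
$y{\left(g,w \right)} = w + g w^{2}$ ($y{\left(g,w \right)} = g w w + w = g w^{2} + w = w + g w^{2}$)
$O = -20$ ($O = 5 \left(-4\right) = -20$)
$f{\left(D \right)} = - 9 \sqrt{-20 + 3 D}$
$f{\left(6 \right)} y{\left(-330,46 \right)} = - 9 \sqrt{-20 + 3 \cdot 6} \cdot 46 \left(1 - 15180\right) = - 9 \sqrt{-20 + 18} \cdot 46 \left(1 - 15180\right) = - 9 \sqrt{-2} \cdot 46 \left(-15179\right) = - 9 i \sqrt{2} \left(-698234\right) = 6284106 i \sqrt{2}$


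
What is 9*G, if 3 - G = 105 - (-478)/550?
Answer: -254601/275 ≈ -925.82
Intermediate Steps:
G = -28289/275 (G = 3 - (105 - (-478)/550) = 3 - (105 - 1*(-239/275)) = 3 - (105 + 239/275) = 3 - 1*29114/275 = 3 - 29114/275 = -28289/275 ≈ -102.87)
9*G = 9*(-28289/275) = -254601/275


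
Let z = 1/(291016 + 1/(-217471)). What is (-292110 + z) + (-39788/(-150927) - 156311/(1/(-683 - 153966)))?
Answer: 10995051628151619657003862/454847553825045 ≈ 2.4173e+10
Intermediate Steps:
z = 217471/63287540535 (z = 1/(291016 - 1/217471) = 1/(63287540535/217471) = 217471/63287540535 ≈ 3.4362e-6)
(-292110 + z) + (-39788/(-150927) - 156311/(1/(-683 - 153966))) = (-292110 + 217471/63287540535) + (-39788/(-150927) - 156311/(1/(-683 - 153966))) = -18486923465461379/63287540535 + (-39788*(-1/150927) - 156311/(1/(-154649))) = -18486923465461379/63287540535 + (5684/21561 - 156311/(-1/154649)) = -18486923465461379/63287540535 + (5684/21561 - 156311*(-154649)) = -18486923465461379/63287540535 + (5684/21561 + 24173339839) = -18486923465461379/63287540535 + 521201380274363/21561 = 10995051628151619657003862/454847553825045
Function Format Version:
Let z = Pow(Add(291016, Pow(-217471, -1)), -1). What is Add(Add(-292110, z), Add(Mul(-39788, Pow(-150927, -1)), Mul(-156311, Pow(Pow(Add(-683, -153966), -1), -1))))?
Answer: Rational(10995051628151619657003862, 454847553825045) ≈ 2.4173e+10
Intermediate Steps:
z = Rational(217471, 63287540535) (z = Pow(Add(291016, Rational(-1, 217471)), -1) = Pow(Rational(63287540535, 217471), -1) = Rational(217471, 63287540535) ≈ 3.4362e-6)
Add(Add(-292110, z), Add(Mul(-39788, Pow(-150927, -1)), Mul(-156311, Pow(Pow(Add(-683, -153966), -1), -1)))) = Add(Add(-292110, Rational(217471, 63287540535)), Add(Mul(-39788, Pow(-150927, -1)), Mul(-156311, Pow(Pow(Add(-683, -153966), -1), -1)))) = Add(Rational(-18486923465461379, 63287540535), Add(Mul(-39788, Rational(-1, 150927)), Mul(-156311, Pow(Pow(-154649, -1), -1)))) = Add(Rational(-18486923465461379, 63287540535), Add(Rational(5684, 21561), Mul(-156311, Pow(Rational(-1, 154649), -1)))) = Add(Rational(-18486923465461379, 63287540535), Add(Rational(5684, 21561), Mul(-156311, -154649))) = Add(Rational(-18486923465461379, 63287540535), Add(Rational(5684, 21561), 24173339839)) = Add(Rational(-18486923465461379, 63287540535), Rational(521201380274363, 21561)) = Rational(10995051628151619657003862, 454847553825045)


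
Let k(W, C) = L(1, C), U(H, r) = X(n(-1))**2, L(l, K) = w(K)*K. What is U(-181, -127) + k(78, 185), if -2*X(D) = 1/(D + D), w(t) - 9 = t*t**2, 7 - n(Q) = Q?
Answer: 1199464744961/1024 ≈ 1.1714e+9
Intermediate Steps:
n(Q) = 7 - Q
w(t) = 9 + t**3 (w(t) = 9 + t*t**2 = 9 + t**3)
X(D) = -1/(4*D) (X(D) = -1/(2*(D + D)) = -1/(2*D)/2 = -1/(4*D))
L(l, K) = K*(9 + K**3) (L(l, K) = (9 + K**3)*K = K*(9 + K**3))
U(H, r) = 1/1024 (U(H, r) = (-1/(4*(7 - 1*(-1))))**2 = (-1/(4*(7 + 1)))**2 = (-1/4/8)**2 = (-1/4*1/8)**2 = (-1/32)**2 = 1/1024)
k(W, C) = C*(9 + C**3)
U(-181, -127) + k(78, 185) = 1/1024 + 185*(9 + 185**3) = 1/1024 + 185*(9 + 6331625) = 1/1024 + 185*6331634 = 1/1024 + 1171352290 = 1199464744961/1024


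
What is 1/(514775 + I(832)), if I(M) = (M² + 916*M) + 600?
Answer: 1/1969711 ≈ 5.0769e-7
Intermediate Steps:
I(M) = 600 + M² + 916*M
1/(514775 + I(832)) = 1/(514775 + (600 + 832² + 916*832)) = 1/(514775 + (600 + 692224 + 762112)) = 1/(514775 + 1454936) = 1/1969711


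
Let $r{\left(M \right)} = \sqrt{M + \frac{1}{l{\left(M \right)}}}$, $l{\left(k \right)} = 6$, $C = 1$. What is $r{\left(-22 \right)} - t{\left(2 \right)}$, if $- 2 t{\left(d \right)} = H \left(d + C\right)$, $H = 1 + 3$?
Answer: $6 + \frac{i \sqrt{786}}{6} \approx 6.0 + 4.6726 i$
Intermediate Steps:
$H = 4$
$r{\left(M \right)} = \sqrt{\frac{1}{6} + M}$ ($r{\left(M \right)} = \sqrt{M + \frac{1}{6}} = \sqrt{\frac{1}{6} + M}$)
$t{\left(d \right)} = -2 - 2 d$ ($t{\left(d \right)} = - \frac{4 \left(d + 1\right)}{2} = - \frac{4 \left(1 + d\right)}{2} = - \frac{4 + 4 d}{2} = -2 - 2 d$)
$r{\left(-22 \right)} - t{\left(2 \right)} = \frac{\sqrt{6 + 36 \left(-22\right)}}{6} - \left(-2 - 4\right) = \frac{\sqrt{6 - 792}}{6} - \left(-2 - 4\right) = \frac{\sqrt{-786}}{6} - -6 = \frac{i \sqrt{786}}{6} + 6 = 6 + \frac{i \sqrt{786}}{6}$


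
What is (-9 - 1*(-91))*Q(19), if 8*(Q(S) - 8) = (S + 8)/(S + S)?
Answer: 100819/152 ≈ 663.28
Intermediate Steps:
Q(S) = 8 + (8 + S)/(16*S) (Q(S) = 8 + ((S + 8)/(S + S))/8 = 8 + ((8 + S)/((2*S)))/8 = 8 + ((8 + S)*(1/(2*S)))/8 = 8 + ((8 + S)/(2*S))/8 = 8 + (8 + S)/(16*S))
(-9 - 1*(-91))*Q(19) = (-9 - 1*(-91))*((1/16)*(8 + 129*19)/19) = (-9 + 91)*((1/16)*(1/19)*(8 + 2451)) = 82*((1/16)*(1/19)*2459) = 82*(2459/304) = 100819/152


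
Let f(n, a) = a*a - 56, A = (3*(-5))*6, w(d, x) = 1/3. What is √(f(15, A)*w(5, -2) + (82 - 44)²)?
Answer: 2*√9282/3 ≈ 64.229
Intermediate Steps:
w(d, x) = ⅓
A = -90 (A = -15*6 = -90)
f(n, a) = -56 + a² (f(n, a) = a² - 56 = -56 + a²)
√(f(15, A)*w(5, -2) + (82 - 44)²) = √((-56 + (-90)²)*(⅓) + (82 - 44)²) = √((-56 + 8100)*(⅓) + 38²) = √(8044*(⅓) + 1444) = √(8044/3 + 1444) = √(12376/3) = 2*√9282/3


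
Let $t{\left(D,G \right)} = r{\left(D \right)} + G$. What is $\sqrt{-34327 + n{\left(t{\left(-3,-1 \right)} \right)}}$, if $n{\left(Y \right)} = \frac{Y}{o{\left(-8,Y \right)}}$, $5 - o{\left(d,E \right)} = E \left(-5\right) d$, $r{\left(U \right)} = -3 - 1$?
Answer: $\frac{4 i \sqrt{3606483}}{41} \approx 185.28 i$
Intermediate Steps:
$r{\left(U \right)} = -4$
$o{\left(d,E \right)} = 5 + 5 E d$ ($o{\left(d,E \right)} = 5 - E \left(-5\right) d = 5 - - 5 E d = 5 + 5 E d$)
$t{\left(D,G \right)} = -4 + G$
$n{\left(Y \right)} = \frac{Y}{5 - 40 Y}$ ($n{\left(Y \right)} = \frac{Y}{5 + 5 Y \left(-8\right)} = \frac{Y}{5 - 40 Y}$)
$\sqrt{-34327 + n{\left(t{\left(-3,-1 \right)} \right)}} = \sqrt{-34327 + \frac{-4 - 1}{5 \left(1 - 8 \left(-4 - 1\right)\right)}} = \sqrt{-34327 + \frac{1}{5} \left(-5\right) \frac{1}{1 - -40}} = \sqrt{-34327 + \frac{1}{5} \left(-5\right) \frac{1}{1 + 40}} = \sqrt{-34327 + \frac{1}{5} \left(-5\right) \frac{1}{41}} = \sqrt{-34327 - \frac{1}{41}} = \sqrt{- \frac{1407408}{41}} = \frac{4 i \sqrt{3606483}}{41}$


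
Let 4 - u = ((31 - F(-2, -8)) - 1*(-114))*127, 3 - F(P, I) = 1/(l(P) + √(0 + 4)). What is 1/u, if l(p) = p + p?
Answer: -2/35933 ≈ -5.5659e-5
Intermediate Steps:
l(p) = 2*p
F(P, I) = 3 - 1/(2 + 2*P) (F(P, I) = 3 - 1/(2*P + √(0 + 4)) = 3 - 1/(2*P + √4) = 3 - 1/(2*P + 2) = 3 - 1/(2 + 2*P))
u = -35933/2 (u = 4 - ((31 - (5 + 6*(-2))/(2*(1 - 2))) - 1*(-114))*127 = 4 - ((31 - (5 - 12)/(2*(-1))) + 114)*127 = 4 - ((31 - (-1)*(-7)/2) + 114)*127 = 4 - ((31 - 1*7/2) + 114)*127 = 4 - ((31 - 7/2) + 114)*127 = 4 - (55/2 + 114)*127 = 4 - 283*127/2 = 4 - 1*35941/2 = 4 - 35941/2 = -35933/2 ≈ -17967.)
1/u = 1/(-35933/2) = -2/35933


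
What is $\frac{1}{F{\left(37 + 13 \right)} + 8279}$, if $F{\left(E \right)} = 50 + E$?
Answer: $\frac{1}{8379} \approx 0.00011935$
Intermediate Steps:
$\frac{1}{F{\left(37 + 13 \right)} + 8279} = \frac{1}{\left(50 + \left(37 + 13\right)\right) + 8279} = \frac{1}{\left(50 + 50\right) + 8279} = \frac{1}{100 + 8279} = \frac{1}{8379}$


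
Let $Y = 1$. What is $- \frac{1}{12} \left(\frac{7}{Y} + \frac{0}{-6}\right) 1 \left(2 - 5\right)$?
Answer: $\frac{7}{4} \approx 1.75$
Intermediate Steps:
$- \frac{1}{12} \left(\frac{7}{Y} + \frac{0}{-6}\right) 1 \left(2 - 5\right) = - \frac{1}{12} \left(\frac{7}{1} + \frac{0}{-6}\right) 1 \left(2 - 5\right) = \left(-1\right) \frac{1}{12} \left(7 \cdot 1 + 0 \left(- \frac{1}{6}\right)\right) 1 \left(-3\right) = - \frac{7 + 0}{12} \left(-3\right) = \left(- \frac{1}{12}\right) 7 \left(-3\right) = \left(- \frac{7}{12}\right) \left(-3\right) = \frac{7}{4}$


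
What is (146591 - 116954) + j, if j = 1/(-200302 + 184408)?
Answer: 471050477/15894 ≈ 29637.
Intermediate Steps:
j = -1/15894 (j = 1/(-15894) = -1/15894 ≈ -6.2917e-5)
(146591 - 116954) + j = (146591 - 116954) - 1/15894 = 29637 - 1/15894 = 471050477/15894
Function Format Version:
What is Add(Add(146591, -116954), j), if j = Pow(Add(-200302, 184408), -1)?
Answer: Rational(471050477, 15894) ≈ 29637.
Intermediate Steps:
j = Rational(-1, 15894) (j = Pow(-15894, -1) = Rational(-1, 15894) ≈ -6.2917e-5)
Add(Add(146591, -116954), j) = Add(Add(146591, -116954), Rational(-1, 15894)) = Add(29637, Rational(-1, 15894)) = Rational(471050477, 15894)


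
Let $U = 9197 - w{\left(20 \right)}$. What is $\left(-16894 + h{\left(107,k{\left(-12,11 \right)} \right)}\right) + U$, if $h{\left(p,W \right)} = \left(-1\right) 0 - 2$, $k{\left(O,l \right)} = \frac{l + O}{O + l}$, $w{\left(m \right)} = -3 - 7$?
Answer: $-7689$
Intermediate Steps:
$w{\left(m \right)} = -10$ ($w{\left(m \right)} = -3 - 7 = -10$)
$k{\left(O,l \right)} = 1$ ($k{\left(O,l \right)} = \frac{O + l}{O + l} = 1$)
$h{\left(p,W \right)} = -2$ ($h{\left(p,W \right)} = 0 - 2 = -2$)
$U = 9207$ ($U = 9197 - -10 = 9197 + 10 = 9207$)
$\left(-16894 + h{\left(107,k{\left(-12,11 \right)} \right)}\right) + U = \left(-16894 - 2\right) + 9207 = -16896 + 9207 = -7689$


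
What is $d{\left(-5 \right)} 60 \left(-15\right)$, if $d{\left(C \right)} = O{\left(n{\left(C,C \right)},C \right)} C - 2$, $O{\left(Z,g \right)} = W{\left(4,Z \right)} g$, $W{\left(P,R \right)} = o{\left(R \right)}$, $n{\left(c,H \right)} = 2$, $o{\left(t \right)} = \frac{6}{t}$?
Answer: $-65700$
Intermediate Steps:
$W{\left(P,R \right)} = \frac{6}{R}$
$O{\left(Z,g \right)} = \frac{6 g}{Z}$ ($O{\left(Z,g \right)} = \frac{6}{Z} g = \frac{6 g}{Z}$)
$d{\left(C \right)} = -2 + 3 C^{2}$ ($d{\left(C \right)} = \frac{6 C}{2} C - 2 = 6 C \frac{1}{2} C - 2 = 3 C C - 2 = 3 C^{2} - 2 = -2 + 3 C^{2}$)
$d{\left(-5 \right)} 60 \left(-15\right) = \left(-2 + 3 \left(-5\right)^{2}\right) 60 \left(-15\right) = \left(-2 + 3 \cdot 25\right) 60 \left(-15\right) = \left(-2 + 75\right) 60 \left(-15\right) = 73 \cdot 60 \left(-15\right) = 4380 \left(-15\right) = -65700$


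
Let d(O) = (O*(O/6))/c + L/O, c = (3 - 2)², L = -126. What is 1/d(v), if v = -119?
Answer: 102/240845 ≈ 0.00042351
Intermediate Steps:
c = 1 (c = 1² = 1)
d(O) = -126/O + O²/6 (d(O) = (O*(O/6))/1 - 126/O = (O*(O*(⅙)))*1 - 126/O = (O*(O/6))*1 - 126/O = (O²/6)*1 - 126/O = O²/6 - 126/O = -126/O + O²/6)
1/d(v) = 1/((⅙)*(-756 + (-119)³)/(-119)) = 1/((⅙)*(-1/119)*(-756 - 1685159)) = 1/((⅙)*(-1/119)*(-1685915)) = 1/(240845/102) = 102/240845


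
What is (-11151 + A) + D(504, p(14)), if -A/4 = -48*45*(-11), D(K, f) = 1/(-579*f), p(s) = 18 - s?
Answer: -245938357/2316 ≈ -1.0619e+5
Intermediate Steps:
D(K, f) = -1/(579*f)
A = -95040 (A = -4*(-48*45)*(-11) = -(-8640)*(-11) = -4*23760 = -95040)
(-11151 + A) + D(504, p(14)) = (-11151 - 95040) - 1/(579*(18 - 1*14)) = -106191 - 1/(579*(18 - 14)) = -106191 - 1/579/4 = -106191 - 1/579*¼ = -106191 - 1/2316 = -245938357/2316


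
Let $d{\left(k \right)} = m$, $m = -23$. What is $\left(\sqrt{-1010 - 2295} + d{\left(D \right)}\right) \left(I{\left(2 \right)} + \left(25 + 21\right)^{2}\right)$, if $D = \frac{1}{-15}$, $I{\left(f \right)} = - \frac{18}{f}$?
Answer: $-48461 + 2107 i \sqrt{3305} \approx -48461.0 + 1.2113 \cdot 10^{5} i$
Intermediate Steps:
$D = - \frac{1}{15} \approx -0.066667$
$d{\left(k \right)} = -23$
$\left(\sqrt{-1010 - 2295} + d{\left(D \right)}\right) \left(I{\left(2 \right)} + \left(25 + 21\right)^{2}\right) = \left(\sqrt{-1010 - 2295} - 23\right) \left(- \frac{18}{2} + \left(25 + 21\right)^{2}\right) = \left(\sqrt{-3305} - 23\right) \left(\left(-18\right) \frac{1}{2} + 46^{2}\right) = \left(i \sqrt{3305} - 23\right) \left(-9 + 2116\right) = \left(-23 + i \sqrt{3305}\right) 2107 = -48461 + 2107 i \sqrt{3305}$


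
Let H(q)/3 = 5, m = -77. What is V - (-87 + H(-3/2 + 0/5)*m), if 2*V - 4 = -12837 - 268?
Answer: -10617/2 ≈ -5308.5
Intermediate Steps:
H(q) = 15 (H(q) = 3*5 = 15)
V = -13101/2 (V = 2 + (-12837 - 268)/2 = 2 + (½)*(-13105) = 2 - 13105/2 = -13101/2 ≈ -6550.5)
V - (-87 + H(-3/2 + 0/5)*m) = -13101/2 - (-87 + 15*(-77)) = -13101/2 - (-87 - 1155) = -13101/2 - 1*(-1242) = -13101/2 + 1242 = -10617/2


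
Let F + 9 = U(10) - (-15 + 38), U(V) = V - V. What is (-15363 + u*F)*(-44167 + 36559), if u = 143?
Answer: 151695912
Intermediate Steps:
U(V) = 0
F = -32 (F = -9 + (0 - (-15 + 38)) = -9 + (0 - 1*23) = -9 + (0 - 23) = -9 - 23 = -32)
(-15363 + u*F)*(-44167 + 36559) = (-15363 + 143*(-32))*(-44167 + 36559) = (-15363 - 4576)*(-7608) = -19939*(-7608) = 151695912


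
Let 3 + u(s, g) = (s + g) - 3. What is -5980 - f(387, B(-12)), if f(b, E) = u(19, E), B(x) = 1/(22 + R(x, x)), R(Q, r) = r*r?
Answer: -994839/166 ≈ -5993.0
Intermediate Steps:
R(Q, r) = r²
B(x) = 1/(22 + x²)
u(s, g) = -6 + g + s (u(s, g) = -3 + ((s + g) - 3) = -3 + ((g + s) - 3) = -3 + (-3 + g + s) = -6 + g + s)
f(b, E) = 13 + E (f(b, E) = -6 + E + 19 = 13 + E)
-5980 - f(387, B(-12)) = -5980 - (13 + 1/(22 + (-12)²)) = -5980 - (13 + 1/(22 + 144)) = -5980 - (13 + 1/166) = -5980 - 1*2159/166 = -5980 - 2159/166 = -994839/166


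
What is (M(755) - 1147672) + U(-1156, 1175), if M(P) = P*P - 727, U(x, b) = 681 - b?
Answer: -578868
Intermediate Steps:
M(P) = -727 + P² (M(P) = P² - 727 = -727 + P²)
(M(755) - 1147672) + U(-1156, 1175) = ((-727 + 755²) - 1147672) + (681 - 1*1175) = ((-727 + 570025) - 1147672) + (681 - 1175) = (569298 - 1147672) - 494 = -578374 - 494 = -578868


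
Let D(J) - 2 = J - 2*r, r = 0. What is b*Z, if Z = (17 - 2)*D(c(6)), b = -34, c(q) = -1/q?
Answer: -935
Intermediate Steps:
D(J) = 2 + J (D(J) = 2 + (J - 2*0) = 2 + (J + 0) = 2 + J)
Z = 55/2 (Z = (17 - 2)*(2 - 1/6) = 15*(2 - 1*⅙) = 15*(2 - ⅙) = 15*(11/6) = 55/2 ≈ 27.500)
b*Z = -34*55/2 = -935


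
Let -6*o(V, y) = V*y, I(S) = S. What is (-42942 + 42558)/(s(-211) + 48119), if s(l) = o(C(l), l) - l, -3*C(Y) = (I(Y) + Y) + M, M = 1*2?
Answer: -72/9985 ≈ -0.0072108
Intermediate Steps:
M = 2
C(Y) = -⅔ - 2*Y/3 (C(Y) = -((Y + Y) + 2)/3 = -(2*Y + 2)/3 = -(2 + 2*Y)/3 = -⅔ - 2*Y/3)
o(V, y) = -V*y/6
s(l) = -l - l*(-⅔ - 2*l/3)/6 (s(l) = -(-⅔ - 2*l/3)*l/6 - l = -l*(-⅔ - 2*l/3)/6 - l = -l - l*(-⅔ - 2*l/3)/6)
(-42942 + 42558)/(s(-211) + 48119) = (-42942 + 42558)/((⅑)*(-211)*(-8 - 211) + 48119) = -384/((⅑)*(-211)*(-219) + 48119) = -384/(15403/3 + 48119) = -384/159760/3 = -384*3/159760 = -72/9985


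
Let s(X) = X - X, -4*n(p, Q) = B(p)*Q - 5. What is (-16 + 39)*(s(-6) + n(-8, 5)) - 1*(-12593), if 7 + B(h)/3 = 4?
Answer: 25761/2 ≈ 12881.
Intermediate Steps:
B(h) = -9 (B(h) = -21 + 3*4 = -21 + 12 = -9)
n(p, Q) = 5/4 + 9*Q/4 (n(p, Q) = -(-9*Q - 5)/4 = -(-5 - 9*Q)/4 = 5/4 + 9*Q/4)
s(X) = 0
(-16 + 39)*(s(-6) + n(-8, 5)) - 1*(-12593) = (-16 + 39)*(0 + (5/4 + (9/4)*5)) - 1*(-12593) = 23*(0 + (5/4 + 45/4)) + 12593 = 23*(0 + 25/2) + 12593 = 23*(25/2) + 12593 = 575/2 + 12593 = 25761/2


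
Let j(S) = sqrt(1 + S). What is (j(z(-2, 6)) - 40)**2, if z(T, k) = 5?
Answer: (40 - sqrt(6))**2 ≈ 1410.0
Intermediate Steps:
(j(z(-2, 6)) - 40)**2 = (sqrt(1 + 5) - 40)**2 = (sqrt(6) - 40)**2 = (-40 + sqrt(6))**2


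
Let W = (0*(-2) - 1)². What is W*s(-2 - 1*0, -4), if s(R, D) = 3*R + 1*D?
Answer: -10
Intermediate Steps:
s(R, D) = D + 3*R (s(R, D) = 3*R + D = D + 3*R)
W = 1 (W = (0 - 1)² = (-1)² = 1)
W*s(-2 - 1*0, -4) = 1*(-4 + 3*(-2 - 1*0)) = 1*(-4 + 3*(-2 + 0)) = 1*(-4 + 3*(-2)) = 1*(-4 - 6) = 1*(-10) = -10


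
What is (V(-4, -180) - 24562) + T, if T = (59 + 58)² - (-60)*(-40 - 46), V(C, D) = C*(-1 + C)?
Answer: -16013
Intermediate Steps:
T = 8529 (T = 117² - (-60)*(-86) = 13689 - 1*5160 = 13689 - 5160 = 8529)
(V(-4, -180) - 24562) + T = (-4*(-1 - 4) - 24562) + 8529 = (-4*(-5) - 24562) + 8529 = (20 - 24562) + 8529 = -24542 + 8529 = -16013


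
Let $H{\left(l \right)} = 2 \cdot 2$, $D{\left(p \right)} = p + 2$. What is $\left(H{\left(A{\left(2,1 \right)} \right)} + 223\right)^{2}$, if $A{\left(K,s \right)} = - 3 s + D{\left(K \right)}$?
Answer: $51529$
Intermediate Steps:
$D{\left(p \right)} = 2 + p$
$A{\left(K,s \right)} = 2 + K - 3 s$ ($A{\left(K,s \right)} = - 3 s + \left(2 + K\right) = 2 + K - 3 s$)
$H{\left(l \right)} = 4$
$\left(H{\left(A{\left(2,1 \right)} \right)} + 223\right)^{2} = \left(4 + 223\right)^{2} = 227^{2} = 51529$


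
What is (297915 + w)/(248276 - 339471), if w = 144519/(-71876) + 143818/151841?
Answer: -141363060608923/43272914533940 ≈ -3.2668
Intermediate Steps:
w = -11606846911/10913723716 (w = 144519*(-1/71876) + 143818*(1/151841) = -144519/71876 + 143818/151841 = -11606846911/10913723716 ≈ -1.0635)
(297915 + w)/(248276 - 339471) = (297915 - 11606846911/10913723716)/(248276 - 339471) = (3251350394005229/10913723716)/(-91195) = (3251350394005229/10913723716)*(-1/91195) = -141363060608923/43272914533940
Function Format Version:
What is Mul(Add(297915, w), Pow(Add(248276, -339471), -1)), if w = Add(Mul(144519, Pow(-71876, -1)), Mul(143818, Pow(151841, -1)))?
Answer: Rational(-141363060608923, 43272914533940) ≈ -3.2668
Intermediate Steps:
w = Rational(-11606846911, 10913723716) (w = Add(Mul(144519, Rational(-1, 71876)), Mul(143818, Rational(1, 151841))) = Add(Rational(-144519, 71876), Rational(143818, 151841)) = Rational(-11606846911, 10913723716) ≈ -1.0635)
Mul(Add(297915, w), Pow(Add(248276, -339471), -1)) = Mul(Add(297915, Rational(-11606846911, 10913723716)), Pow(Add(248276, -339471), -1)) = Mul(Rational(3251350394005229, 10913723716), Pow(-91195, -1)) = Mul(Rational(3251350394005229, 10913723716), Rational(-1, 91195)) = Rational(-141363060608923, 43272914533940)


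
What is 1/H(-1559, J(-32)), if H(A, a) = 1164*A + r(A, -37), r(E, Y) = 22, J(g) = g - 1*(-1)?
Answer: -1/1814654 ≈ -5.5107e-7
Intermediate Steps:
J(g) = 1 + g (J(g) = g + 1 = 1 + g)
H(A, a) = 22 + 1164*A (H(A, a) = 1164*A + 22 = 22 + 1164*A)
1/H(-1559, J(-32)) = 1/(22 + 1164*(-1559)) = 1/(22 - 1814676) = 1/(-1814654) = -1/1814654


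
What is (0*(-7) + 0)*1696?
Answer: 0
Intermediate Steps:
(0*(-7) + 0)*1696 = (0 + 0)*1696 = 0*1696 = 0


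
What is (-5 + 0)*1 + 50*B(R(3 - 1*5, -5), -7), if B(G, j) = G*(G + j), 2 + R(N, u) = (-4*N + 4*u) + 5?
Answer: 7195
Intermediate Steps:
R(N, u) = 3 - 4*N + 4*u (R(N, u) = -2 + ((-4*N + 4*u) + 5) = -2 + (5 - 4*N + 4*u) = 3 - 4*N + 4*u)
(-5 + 0)*1 + 50*B(R(3 - 1*5, -5), -7) = (-5 + 0)*1 + 50*((3 - 4*(3 - 1*5) + 4*(-5))*((3 - 4*(3 - 1*5) + 4*(-5)) - 7)) = -5*1 + 50*((3 - 4*(3 - 5) - 20)*((3 - 4*(3 - 5) - 20) - 7)) = -5 + 50*((3 - 4*(-2) - 20)*((3 - 4*(-2) - 20) - 7)) = -5 + 50*((3 + 8 - 20)*((3 + 8 - 20) - 7)) = -5 + 50*(-9*(-9 - 7)) = -5 + 50*(-9*(-16)) = -5 + 50*144 = -5 + 7200 = 7195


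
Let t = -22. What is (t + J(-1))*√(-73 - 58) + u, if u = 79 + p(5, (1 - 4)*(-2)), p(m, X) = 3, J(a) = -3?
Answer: 82 - 25*I*√131 ≈ 82.0 - 286.14*I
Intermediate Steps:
u = 82 (u = 79 + 3 = 82)
(t + J(-1))*√(-73 - 58) + u = (-22 - 3)*√(-73 - 58) + 82 = -25*I*√131 + 82 = 82 - 25*I*√131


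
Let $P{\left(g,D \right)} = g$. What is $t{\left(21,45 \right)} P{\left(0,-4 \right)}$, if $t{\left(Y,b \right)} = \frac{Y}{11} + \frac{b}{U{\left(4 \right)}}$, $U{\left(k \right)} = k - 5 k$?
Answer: $0$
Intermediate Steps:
$U{\left(k \right)} = - 4 k$
$t{\left(Y,b \right)} = - \frac{b}{16} + \frac{Y}{11}$ ($t{\left(Y,b \right)} = \frac{Y}{11} + \frac{b}{\left(-4\right) 4} = Y \frac{1}{11} + \frac{b}{-16} = \frac{Y}{11} + b \left(- \frac{1}{16}\right) = \frac{Y}{11} - \frac{b}{16} = - \frac{b}{16} + \frac{Y}{11}$)
$t{\left(21,45 \right)} P{\left(0,-4 \right)} = \left(\left(- \frac{1}{16}\right) 45 + \frac{1}{11} \cdot 21\right) 0 = \left(- \frac{45}{16} + \frac{21}{11}\right) 0 = \left(- \frac{159}{176}\right) 0 = 0$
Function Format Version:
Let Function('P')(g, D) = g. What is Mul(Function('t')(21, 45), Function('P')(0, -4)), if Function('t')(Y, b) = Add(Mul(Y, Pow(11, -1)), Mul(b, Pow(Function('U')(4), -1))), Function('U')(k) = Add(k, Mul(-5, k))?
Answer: 0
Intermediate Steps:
Function('U')(k) = Mul(-4, k)
Function('t')(Y, b) = Add(Mul(Rational(-1, 16), b), Mul(Rational(1, 11), Y)) (Function('t')(Y, b) = Add(Mul(Y, Pow(11, -1)), Mul(b, Pow(Mul(-4, 4), -1))) = Add(Mul(Y, Rational(1, 11)), Mul(b, Pow(-16, -1))) = Add(Mul(Rational(1, 11), Y), Mul(b, Rational(-1, 16))) = Add(Mul(Rational(1, 11), Y), Mul(Rational(-1, 16), b)) = Add(Mul(Rational(-1, 16), b), Mul(Rational(1, 11), Y)))
Mul(Function('t')(21, 45), Function('P')(0, -4)) = Mul(Add(Mul(Rational(-1, 16), 45), Mul(Rational(1, 11), 21)), 0) = Mul(Add(Rational(-45, 16), Rational(21, 11)), 0) = Mul(Rational(-159, 176), 0) = 0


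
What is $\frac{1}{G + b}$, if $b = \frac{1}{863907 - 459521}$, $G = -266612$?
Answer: $- \frac{404386}{107814160231} \approx -3.7508 \cdot 10^{-6}$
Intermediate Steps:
$b = \frac{1}{404386} \approx 2.4729 \cdot 10^{-6}$
$\frac{1}{G + b} = \frac{1}{-266612 + \frac{1}{404386}} = \frac{1}{- \frac{107814160231}{404386}} = - \frac{404386}{107814160231}$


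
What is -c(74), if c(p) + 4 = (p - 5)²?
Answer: -4757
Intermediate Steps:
c(p) = -4 + (-5 + p)² (c(p) = -4 + (p - 5)² = -4 + (-5 + p)²)
-c(74) = -(-4 + (-5 + 74)²) = -(-4 + 69²) = -(-4 + 4761) = -1*4757 = -4757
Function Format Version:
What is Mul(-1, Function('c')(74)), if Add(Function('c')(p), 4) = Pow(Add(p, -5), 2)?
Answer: -4757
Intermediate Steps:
Function('c')(p) = Add(-4, Pow(Add(-5, p), 2)) (Function('c')(p) = Add(-4, Pow(Add(p, -5), 2)) = Add(-4, Pow(Add(-5, p), 2)))
Mul(-1, Function('c')(74)) = Mul(-1, Add(-4, Pow(Add(-5, 74), 2))) = Mul(-1, Add(-4, Pow(69, 2))) = Mul(-1, Add(-4, 4761)) = Mul(-1, 4757) = -4757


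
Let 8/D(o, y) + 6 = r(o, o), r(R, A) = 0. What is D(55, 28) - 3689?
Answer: -11071/3 ≈ -3690.3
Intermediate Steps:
D(o, y) = -4/3 (D(o, y) = 8/(-6 + 0) = 8/(-6) = 8*(-⅙) = -4/3)
D(55, 28) - 3689 = -4/3 - 3689 = -11071/3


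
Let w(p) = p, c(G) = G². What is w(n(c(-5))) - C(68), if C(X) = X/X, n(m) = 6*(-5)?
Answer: -31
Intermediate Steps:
n(m) = -30
C(X) = 1
w(n(c(-5))) - C(68) = -30 - 1*1 = -30 - 1 = -31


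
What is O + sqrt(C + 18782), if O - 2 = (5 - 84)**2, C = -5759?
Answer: 6243 + 3*sqrt(1447) ≈ 6357.1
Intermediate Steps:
O = 6243 (O = 2 + (5 - 84)**2 = 2 + (-79)**2 = 2 + 6241 = 6243)
O + sqrt(C + 18782) = 6243 + sqrt(-5759 + 18782) = 6243 + sqrt(13023) = 6243 + 3*sqrt(1447)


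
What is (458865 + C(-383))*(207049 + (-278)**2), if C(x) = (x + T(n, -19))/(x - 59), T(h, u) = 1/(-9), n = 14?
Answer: 259506239197597/1989 ≈ 1.3047e+11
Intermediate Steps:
T(h, u) = -1/9
C(x) = (-1/9 + x)/(-59 + x) (C(x) = (x - 1/9)/(x - 59) = (-1/9 + x)/(-59 + x))
(458865 + C(-383))*(207049 + (-278)**2) = (458865 + (-1/9 - 383)/(-59 - 383))*(207049 + (-278)**2) = (458865 - 3448/9/(-442))*(207049 + 77284) = (458865 - 1/442*(-3448/9))*284333 = (458865 + 1724/1989)*284333 = (912684209/1989)*284333 = 259506239197597/1989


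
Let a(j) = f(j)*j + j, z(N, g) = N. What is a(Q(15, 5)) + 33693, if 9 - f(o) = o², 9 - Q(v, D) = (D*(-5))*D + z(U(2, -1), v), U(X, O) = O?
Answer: -2425332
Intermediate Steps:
Q(v, D) = 10 + 5*D² (Q(v, D) = 9 - ((D*(-5))*D - 1) = 9 - ((-5*D)*D - 1) = 9 - (-5*D² - 1) = 9 - (-1 - 5*D²) = 9 + (1 + 5*D²) = 10 + 5*D²)
f(o) = 9 - o²
a(j) = j + j*(9 - j²) (a(j) = (9 - j²)*j + j = j*(9 - j²) + j = j + j*(9 - j²))
a(Q(15, 5)) + 33693 = (10 + 5*5²)*(10 - (10 + 5*5²)²) + 33693 = (10 + 5*25)*(10 - (10 + 5*25)²) + 33693 = (10 + 125)*(10 - (10 + 125)²) + 33693 = 135*(10 - 1*135²) + 33693 = 135*(10 - 1*18225) + 33693 = 135*(10 - 18225) + 33693 = 135*(-18215) + 33693 = -2459025 + 33693 = -2425332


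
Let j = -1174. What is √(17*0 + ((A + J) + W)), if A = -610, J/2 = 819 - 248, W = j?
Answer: I*√642 ≈ 25.338*I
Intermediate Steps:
W = -1174
J = 1142 (J = 2*(819 - 248) = 2*571 = 1142)
√(17*0 + ((A + J) + W)) = √(17*0 + ((-610 + 1142) - 1174)) = √(0 + (532 - 1174)) = √(0 - 642) = √(-642) = I*√642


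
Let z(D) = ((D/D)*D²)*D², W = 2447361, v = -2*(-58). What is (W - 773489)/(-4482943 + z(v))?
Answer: 1673872/176580993 ≈ 0.0094793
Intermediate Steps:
v = 116
z(D) = D⁴ (z(D) = (1*D²)*D² = D²*D² = D⁴)
(W - 773489)/(-4482943 + z(v)) = (2447361 - 773489)/(-4482943 + 116⁴) = 1673872/(-4482943 + 181063936) = 1673872/176580993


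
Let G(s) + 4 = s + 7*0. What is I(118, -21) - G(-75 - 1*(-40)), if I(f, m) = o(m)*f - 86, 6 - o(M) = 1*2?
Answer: 425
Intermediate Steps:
o(M) = 4 (o(M) = 6 - 2 = 4)
G(s) = -4 + s (G(s) = -4 + (s + 7*0) = -4 + (s + 0) = -4 + s)
I(f, m) = -86 + 4*f (I(f, m) = 4*f - 86 = -86 + 4*f)
I(118, -21) - G(-75 - 1*(-40)) = (-86 + 4*118) - (-4 + (-75 - 1*(-40))) = (-86 + 472) - (-4 + (-75 + 40)) = 386 - (-4 - 35) = 386 - 1*(-39) = 386 + 39 = 425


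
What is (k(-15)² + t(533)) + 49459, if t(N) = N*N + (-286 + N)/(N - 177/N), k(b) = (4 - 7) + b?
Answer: 94790398915/283912 ≈ 3.3387e+5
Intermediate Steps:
k(b) = -3 + b
t(N) = N² + (-286 + N)/(N - 177/N)
(k(-15)² + t(533)) + 49459 = ((-3 - 15)² + 533*(-286 + 533³ - 176*533)/(-177 + 533²)) + 49459 = ((-18)² + 533*(-286 + 151419437 - 93808)/(-177 + 284089)) + 49459 = (324 + 533*151325343/283912) + 49459 = (324 + 533*(1/283912)*151325343) + 49459 = (324 + 80656407819/283912) + 49459 = 80748395307/283912 + 49459 = 94790398915/283912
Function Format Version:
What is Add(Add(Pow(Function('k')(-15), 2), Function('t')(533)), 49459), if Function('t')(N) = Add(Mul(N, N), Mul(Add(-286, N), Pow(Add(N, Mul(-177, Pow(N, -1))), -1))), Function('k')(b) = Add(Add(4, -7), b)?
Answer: Rational(94790398915, 283912) ≈ 3.3387e+5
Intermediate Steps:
Function('k')(b) = Add(-3, b)
Function('t')(N) = Add(Pow(N, 2), Mul(Pow(Add(N, Mul(-177, Pow(N, -1))), -1), Add(-286, N)))
Add(Add(Pow(Function('k')(-15), 2), Function('t')(533)), 49459) = Add(Add(Pow(Add(-3, -15), 2), Mul(533, Pow(Add(-177, Pow(533, 2)), -1), Add(-286, Pow(533, 3), Mul(-176, 533)))), 49459) = Add(Add(Pow(-18, 2), Mul(533, Pow(Add(-177, 284089), -1), Add(-286, 151419437, -93808))), 49459) = Add(Add(324, Mul(533, Pow(283912, -1), 151325343)), 49459) = Add(Add(324, Mul(533, Rational(1, 283912), 151325343)), 49459) = Add(Add(324, Rational(80656407819, 283912)), 49459) = Add(Rational(80748395307, 283912), 49459) = Rational(94790398915, 283912)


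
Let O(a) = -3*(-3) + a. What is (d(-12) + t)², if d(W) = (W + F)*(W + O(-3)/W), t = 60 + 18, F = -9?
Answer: 463761/4 ≈ 1.1594e+5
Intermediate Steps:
t = 78
O(a) = 9 + a
d(W) = (-9 + W)*(W + 6/W) (d(W) = (W - 9)*(W + (9 - 3)/W) = (-9 + W)*(W + 6/W))
(d(-12) + t)² = ((6 + (-12)² - 54/(-12) - 9*(-12)) + 78)² = ((6 + 144 - 54*(-1/12) + 108) + 78)² = ((6 + 144 + 9/2 + 108) + 78)² = (525/2 + 78)² = (681/2)² = 463761/4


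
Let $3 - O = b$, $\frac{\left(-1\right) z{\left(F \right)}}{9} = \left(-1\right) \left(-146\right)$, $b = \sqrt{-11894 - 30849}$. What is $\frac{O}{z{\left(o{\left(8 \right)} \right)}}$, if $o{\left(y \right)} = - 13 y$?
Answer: $- \frac{1}{438} + \frac{i \sqrt{42743}}{1314} \approx -0.0022831 + 0.15734 i$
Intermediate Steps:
$b = i \sqrt{42743}$ ($b = \sqrt{-42743} = i \sqrt{42743} \approx 206.74 i$)
$z{\left(F \right)} = -1314$ ($z{\left(F \right)} = - 9 \left(\left(-1\right) \left(-146\right)\right) = \left(-9\right) 146 = -1314$)
$O = 3 - i \sqrt{42743} \approx 3.0 - 206.74 i$
$\frac{O}{z{\left(o{\left(8 \right)} \right)}} = \frac{3 - i \sqrt{42743}}{-1314} = \left(3 - i \sqrt{42743}\right) \left(- \frac{1}{1314}\right) = - \frac{1}{438} + \frac{i \sqrt{42743}}{1314}$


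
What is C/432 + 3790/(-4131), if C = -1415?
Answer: -277135/66096 ≈ -4.1929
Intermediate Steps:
C/432 + 3790/(-4131) = -1415/432 + 3790/(-4131) = -1415*1/432 + 3790*(-1/4131) = -1415/432 - 3790/4131 = -277135/66096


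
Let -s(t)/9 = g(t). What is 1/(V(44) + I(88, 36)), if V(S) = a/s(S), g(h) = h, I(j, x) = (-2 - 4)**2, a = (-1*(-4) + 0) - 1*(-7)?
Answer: 36/1295 ≈ 0.027799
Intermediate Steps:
a = 11 (a = (4 + 0) + 7 = 4 + 7 = 11)
I(j, x) = 36 (I(j, x) = (-6)**2 = 36)
s(t) = -9*t
V(S) = -11/(9*S) (V(S) = 11/((-9*S)) = 11*(-1/(9*S)) = -11/(9*S))
1/(V(44) + I(88, 36)) = 1/(-11/9/44 + 36) = 1/(-11/9*1/44 + 36) = 1/(-1/36 + 36) = 1/(1295/36) = 36/1295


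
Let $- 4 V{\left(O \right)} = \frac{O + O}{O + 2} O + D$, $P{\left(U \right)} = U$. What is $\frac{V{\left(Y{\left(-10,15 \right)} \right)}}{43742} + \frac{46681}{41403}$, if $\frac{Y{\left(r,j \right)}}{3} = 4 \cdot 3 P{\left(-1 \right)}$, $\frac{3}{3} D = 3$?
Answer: $\frac{138902127271}{123151401768} \approx 1.1279$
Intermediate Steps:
$D = 3$
$Y{\left(r,j \right)} = -36$ ($Y{\left(r,j \right)} = 3 \cdot 4 \cdot 3 \left(-1\right) = 3 \cdot 12 \left(-1\right) = 3 \left(-12\right) = -36$)
$V{\left(O \right)} = - \frac{3}{4} - \frac{O^{2}}{2 \left(2 + O\right)}$ ($V{\left(O \right)} = - \frac{\frac{O + O}{O + 2} O + 3}{4} = - \frac{\frac{2 O}{2 + O} O + 3}{4} = - \frac{\frac{2 O^{2}}{2 + O} + 3}{4} = - \frac{3 + \frac{2 O^{2}}{2 + O}}{4} = - \frac{3}{4} - \frac{O^{2}}{2 \left(2 + O\right)}$)
$\frac{V{\left(Y{\left(-10,15 \right)} \right)}}{43742} + \frac{46681}{41403} = \frac{\frac{1}{4} \frac{1}{2 - 36} \left(-6 - -108 - 2 \left(-36\right)^{2}\right)}{43742} + \frac{46681}{41403} = \frac{-6 + 108 - 2592}{4 \left(-34\right)} \frac{1}{43742} + 46681 \cdot \frac{1}{41403} = \frac{1}{4} \left(- \frac{1}{34}\right) \left(-6 + 108 - 2592\right) \frac{1}{43742} + \frac{46681}{41403} = \frac{1}{4} \left(- \frac{1}{34}\right) \left(-2490\right) \frac{1}{43742} + \frac{46681}{41403} = \frac{1245}{68} \cdot \frac{1}{43742} + \frac{46681}{41403} = \frac{1245}{2974456} + \frac{46681}{41403} = \frac{138902127271}{123151401768}$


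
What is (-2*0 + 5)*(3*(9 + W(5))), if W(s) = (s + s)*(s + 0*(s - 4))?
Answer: 885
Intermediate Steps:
W(s) = 2*s² (W(s) = (2*s)*(s + 0*(-4 + s)) = (2*s)*(s + 0) = (2*s)*s = 2*s²)
(-2*0 + 5)*(3*(9 + W(5))) = (-2*0 + 5)*(3*(9 + 2*5²)) = (0 + 5)*(3*(9 + 2*25)) = 5*(3*(9 + 50)) = 5*(3*59) = 5*177 = 885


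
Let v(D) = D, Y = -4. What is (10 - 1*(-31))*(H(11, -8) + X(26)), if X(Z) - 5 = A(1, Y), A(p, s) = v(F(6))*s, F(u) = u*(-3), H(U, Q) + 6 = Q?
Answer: 2583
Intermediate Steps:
H(U, Q) = -6 + Q
F(u) = -3*u
A(p, s) = -18*s (A(p, s) = (-3*6)*s = -18*s)
X(Z) = 77 (X(Z) = 5 - 18*(-4) = 5 + 72 = 77)
(10 - 1*(-31))*(H(11, -8) + X(26)) = (10 - 1*(-31))*((-6 - 8) + 77) = (10 + 31)*(-14 + 77) = 41*63 = 2583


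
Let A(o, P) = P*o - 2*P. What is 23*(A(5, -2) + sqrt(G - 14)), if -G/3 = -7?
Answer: -138 + 23*sqrt(7) ≈ -77.148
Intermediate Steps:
G = 21 (G = -3*(-7) = 21)
A(o, P) = -2*P + P*o
23*(A(5, -2) + sqrt(G - 14)) = 23*(-2*(-2 + 5) + sqrt(21 - 14)) = 23*(-2*3 + sqrt(7)) = 23*(-6 + sqrt(7)) = -138 + 23*sqrt(7)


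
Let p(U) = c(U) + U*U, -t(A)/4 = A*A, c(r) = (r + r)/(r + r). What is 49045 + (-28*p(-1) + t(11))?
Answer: 48505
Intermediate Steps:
c(r) = 1 (c(r) = (2*r)/((2*r)) = (2*r)*(1/(2*r)) = 1)
t(A) = -4*A² (t(A) = -4*A*A = -4*A²)
p(U) = 1 + U² (p(U) = 1 + U*U = 1 + U²)
49045 + (-28*p(-1) + t(11)) = 49045 + (-28*(1 + (-1)²) - 4*11²) = 49045 + (-28*(1 + 1) - 4*121) = 49045 + (-28*2 - 484) = 49045 + (-56 - 484) = 49045 - 540 = 48505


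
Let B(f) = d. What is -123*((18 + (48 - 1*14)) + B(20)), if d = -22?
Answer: -3690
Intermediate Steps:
B(f) = -22
-123*((18 + (48 - 1*14)) + B(20)) = -123*((18 + (48 - 1*14)) - 22) = -123*((18 + (48 - 14)) - 22) = -123*((18 + 34) - 22) = -123*(52 - 22) = -123*30 = -3690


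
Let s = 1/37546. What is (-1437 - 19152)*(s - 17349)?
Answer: 13411377150717/37546 ≈ 3.5720e+8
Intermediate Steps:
s = 1/37546 ≈ 2.6634e-5
(-1437 - 19152)*(s - 17349) = (-1437 - 19152)*(1/37546 - 17349) = -20589*(-651385553/37546) = 13411377150717/37546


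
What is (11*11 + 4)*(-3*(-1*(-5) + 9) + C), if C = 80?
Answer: 4750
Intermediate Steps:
(11*11 + 4)*(-3*(-1*(-5) + 9) + C) = (11*11 + 4)*(-3*(-1*(-5) + 9) + 80) = (121 + 4)*(-3*(5 + 9) + 80) = 125*(-3*14 + 80) = 125*(-42 + 80) = 125*38 = 4750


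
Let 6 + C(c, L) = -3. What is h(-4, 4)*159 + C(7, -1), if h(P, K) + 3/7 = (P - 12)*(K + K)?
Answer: -143004/7 ≈ -20429.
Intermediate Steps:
h(P, K) = -3/7 + 2*K*(-12 + P) (h(P, K) = -3/7 + (P - 12)*(K + K) = -3/7 + (-12 + P)*(2*K) = -3/7 + 2*K*(-12 + P))
C(c, L) = -9 (C(c, L) = -6 - 3 = -9)
h(-4, 4)*159 + C(7, -1) = (-3/7 - 24*4 + 2*4*(-4))*159 - 9 = (-3/7 - 96 - 32)*159 - 9 = -899/7*159 - 9 = -142941/7 - 9 = -143004/7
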